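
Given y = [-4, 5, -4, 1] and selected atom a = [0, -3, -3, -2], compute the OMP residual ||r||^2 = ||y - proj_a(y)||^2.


a^T a = 22.
a^T y = -5.
coeff = -5/22 = -5/22.
||r||^2 = 1251/22.

1251/22


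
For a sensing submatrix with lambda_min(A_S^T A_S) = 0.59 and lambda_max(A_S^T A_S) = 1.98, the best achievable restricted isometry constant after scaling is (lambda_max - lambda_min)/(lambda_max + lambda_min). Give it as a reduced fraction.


lambda_max - lambda_min = 1.98 - 0.59 = 1.39.
lambda_max + lambda_min = 1.98 + 0.59 = 2.57.
delta = 1.39/2.57 = 139/257.

139/257


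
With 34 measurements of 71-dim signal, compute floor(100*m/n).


100*m/n = 100*34/71 ≈ 47.8873.
floor = 47.

47


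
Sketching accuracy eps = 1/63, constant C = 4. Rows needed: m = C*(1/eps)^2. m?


1/eps = 63.
(1/eps)^2 = 3969.
m = 4*3969 = 15876.

15876


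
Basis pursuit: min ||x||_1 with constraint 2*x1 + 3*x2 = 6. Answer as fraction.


Axis intercepts:
  x1 = 3, x2 = 0: L1 = 3
  x1 = 0, x2 = 2: L1 = 2
x* = (0, 2)
||x*||_1 = 2.

2


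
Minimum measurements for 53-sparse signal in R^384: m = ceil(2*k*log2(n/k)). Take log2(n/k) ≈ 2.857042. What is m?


log2(n/k) = log2(384/53) ≈ 2.857042.
2*k*log2(n/k) ≈ 2*53*2.857042 = 302.846452.
m = ceil(302.846452) = 303.

303


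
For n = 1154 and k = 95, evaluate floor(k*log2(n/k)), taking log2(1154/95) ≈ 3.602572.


log2(n/k) = log2(1154/95) ≈ 3.602572.
k*log2(n/k) ≈ 95*3.602572 = 342.24434.
floor(342.24434) = 342.

342


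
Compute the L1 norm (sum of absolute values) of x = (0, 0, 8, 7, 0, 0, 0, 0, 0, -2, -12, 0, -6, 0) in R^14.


Non-zero entries: [(2, 8), (3, 7), (9, -2), (10, -12), (12, -6)]
Absolute values: [8, 7, 2, 12, 6]
||x||_1 = sum = 35.

35


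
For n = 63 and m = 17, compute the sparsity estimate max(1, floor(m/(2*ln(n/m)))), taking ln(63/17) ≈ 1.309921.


n/m = 63/17.
ln(n/m) ≈ 1.309921.
2*ln(n/m) ≈ 2.619842.
m/(2*ln(n/m)) ≈ 17/2.619842 ≈ 6.4889.
floor = 6.
k_max = max(1, 6) = 6.

6


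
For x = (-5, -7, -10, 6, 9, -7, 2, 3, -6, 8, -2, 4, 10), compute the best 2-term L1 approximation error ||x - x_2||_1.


Sorted |x_i| descending: [10, 10, 9, 8, 7, 7, 6, 6, 5, 4, 3, 2, 2]
Keep top 2: [10, 10]
Tail entries: [9, 8, 7, 7, 6, 6, 5, 4, 3, 2, 2]
L1 error = sum of tail = 59.

59


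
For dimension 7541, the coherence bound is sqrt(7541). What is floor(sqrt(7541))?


86^2 = 7396 <= 7541 < 7569 = 87^2, so 86 <= sqrt(7541) < 87.
floor(sqrt(7541)) = 86.

86


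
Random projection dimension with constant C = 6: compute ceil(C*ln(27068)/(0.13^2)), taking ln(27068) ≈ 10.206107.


ln(27068) ≈ 10.206107.
eps^2 = 0.13^2 = 0.0169.
C*ln(N)/eps^2 ≈ 6*10.206107/0.0169 ≈ 3623.4699.
m = ceil(3623.4699) = 3624.

3624


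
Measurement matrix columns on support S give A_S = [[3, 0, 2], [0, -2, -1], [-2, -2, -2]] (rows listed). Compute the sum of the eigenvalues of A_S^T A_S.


Sum of eigenvalues of A_S^T A_S = trace(A_S^T A_S) = sum of squared column norms of A_S.
A_S^T A_S diagonal: [13, 8, 9].
trace = 13 + 8 + 9 = 30.

30


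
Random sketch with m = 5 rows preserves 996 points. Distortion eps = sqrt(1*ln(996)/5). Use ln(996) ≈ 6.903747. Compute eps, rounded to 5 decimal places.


ln(996) ≈ 6.903747.
1*ln(N)/m ≈ 1*6.903747/5 ≈ 1.3807494.
eps = sqrt(1.3807494) ≈ 1.1750529 ≈ 1.17505.

1.17505


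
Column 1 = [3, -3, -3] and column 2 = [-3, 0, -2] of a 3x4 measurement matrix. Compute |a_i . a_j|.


Inner product: 3*-3 + -3*0 + -3*-2
Products: [-9, 0, 6]
Sum = -3.
|dot| = 3.

3


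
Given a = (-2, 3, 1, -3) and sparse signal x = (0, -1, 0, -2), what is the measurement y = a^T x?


Non-zero terms: ['3*-1', '-3*-2']
Products: [-3, 6]
y = sum = 3.

3


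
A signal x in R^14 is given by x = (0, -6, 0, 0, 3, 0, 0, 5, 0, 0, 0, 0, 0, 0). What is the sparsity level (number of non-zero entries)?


Non-zero positions: [1, 4, 7].
Sparsity = 3.

3


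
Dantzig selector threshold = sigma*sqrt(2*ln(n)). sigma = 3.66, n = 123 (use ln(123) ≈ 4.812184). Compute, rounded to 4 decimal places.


ln(123) ≈ 4.812184.
2*ln(n) ≈ 9.624368.
sqrt(2*ln(n)) ≈ sqrt(9.624368) ≈ 3.102317.
threshold ≈ 3.66*3.102317 = 11.35448022 ≈ 11.3545.

11.3545


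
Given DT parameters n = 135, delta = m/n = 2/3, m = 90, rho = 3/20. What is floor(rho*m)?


m = 2/3*135 = 90.
rho = 3/20.
rho*m = 3/20*90 = 13.5.
k = floor(13.5) = 13.

13


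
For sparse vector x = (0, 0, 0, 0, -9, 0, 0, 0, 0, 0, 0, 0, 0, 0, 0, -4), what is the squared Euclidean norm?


Non-zero entries: [(4, -9), (15, -4)]
Squares: [81, 16]
||x||_2^2 = sum = 97.

97


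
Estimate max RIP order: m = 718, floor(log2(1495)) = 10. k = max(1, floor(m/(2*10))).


floor(log2(1495)) = 10.
2*10 = 20.
m/(2*floor(log2(n))) = 718/20 ≈ 35.9.
floor = 35.
k = max(1, 35) = 35.

35


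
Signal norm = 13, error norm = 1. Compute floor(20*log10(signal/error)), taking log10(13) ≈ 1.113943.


||x||/||e|| = 13/1 = 13.
log10(13) ≈ 1.113943.
20*log10(||x||/||e||) ≈ 20*1.113943 = 22.27886.
floor(22.27886) = 22.

22


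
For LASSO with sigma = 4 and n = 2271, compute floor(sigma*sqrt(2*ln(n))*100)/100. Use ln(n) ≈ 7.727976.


ln(2271) ≈ 7.727976.
2*ln(n) ≈ 15.455952.
sqrt(2*ln(n)) ≈ sqrt(15.455952) ≈ 3.931406.
lambda ≈ 4*3.931406 = 15.725624.
floor(lambda*100)/100 = 15.72.

15.72


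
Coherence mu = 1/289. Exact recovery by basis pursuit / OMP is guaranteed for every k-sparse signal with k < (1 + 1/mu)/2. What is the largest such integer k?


1/mu = 289.
1 + 1/mu = 290.
(1 + 1/mu)/2 = 145 is an integer and the inequality is strict, so k_max = 145 - 1 = 144.

144


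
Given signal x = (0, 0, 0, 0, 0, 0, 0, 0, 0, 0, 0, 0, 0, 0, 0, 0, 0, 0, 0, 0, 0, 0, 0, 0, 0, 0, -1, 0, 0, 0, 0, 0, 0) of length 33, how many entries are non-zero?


Non-zero positions: [26].
Sparsity = 1.

1


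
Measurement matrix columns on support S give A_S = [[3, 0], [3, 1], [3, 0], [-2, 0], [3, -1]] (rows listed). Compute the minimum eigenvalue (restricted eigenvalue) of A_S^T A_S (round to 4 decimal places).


A_S^T A_S = [[40, 0], [0, 2]].
trace = 42.
det = 80.
disc = trace^2 - 4*det = 1764 - 4*80 = 1444.
sqrt(1444) = 38.
lam_min = (42 - 38)/2 = 2 = 2.0000.

2.0000


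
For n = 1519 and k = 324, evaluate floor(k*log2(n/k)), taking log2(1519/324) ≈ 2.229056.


log2(n/k) = log2(1519/324) ≈ 2.229056.
k*log2(n/k) ≈ 324*2.229056 = 722.214144.
floor(722.214144) = 722.

722


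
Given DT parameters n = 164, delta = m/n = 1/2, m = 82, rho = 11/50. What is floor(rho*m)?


m = 1/2*164 = 82.
rho = 11/50.
rho*m = 11/50*82 = 18.04.
k = floor(18.04) = 18.

18


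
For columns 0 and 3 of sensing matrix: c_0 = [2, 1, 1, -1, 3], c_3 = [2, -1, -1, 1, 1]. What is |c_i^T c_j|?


Inner product: 2*2 + 1*-1 + 1*-1 + -1*1 + 3*1
Products: [4, -1, -1, -1, 3]
Sum = 4.
|dot| = 4.

4


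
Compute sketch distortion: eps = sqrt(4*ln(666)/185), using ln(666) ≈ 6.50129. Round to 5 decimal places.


ln(666) ≈ 6.50129.
4*ln(N)/m ≈ 4*6.50129/185 ≈ 0.14056843.
eps = sqrt(0.14056843) ≈ 0.3749246 ≈ 0.37492.

0.37492


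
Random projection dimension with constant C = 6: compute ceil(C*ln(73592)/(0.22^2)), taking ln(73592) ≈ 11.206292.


ln(73592) ≈ 11.206292.
eps^2 = 0.22^2 = 0.0484.
C*ln(N)/eps^2 ≈ 6*11.206292/0.0484 ≈ 1389.2098.
m = ceil(1389.2098) = 1390.

1390


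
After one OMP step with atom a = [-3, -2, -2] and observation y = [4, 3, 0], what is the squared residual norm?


a^T a = 17.
a^T y = -18.
coeff = -18/17 = -18/17.
||r||^2 = 101/17.

101/17


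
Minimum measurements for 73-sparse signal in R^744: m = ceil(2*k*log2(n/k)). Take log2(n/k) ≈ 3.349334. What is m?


log2(n/k) = log2(744/73) ≈ 3.349334.
2*k*log2(n/k) ≈ 2*73*3.349334 = 489.002764.
m = ceil(489.002764) = 490.

490


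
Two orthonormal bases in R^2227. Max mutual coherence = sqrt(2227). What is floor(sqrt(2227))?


47^2 = 2209 <= 2227 < 2304 = 48^2, so 47 <= sqrt(2227) < 48.
floor(sqrt(2227)) = 47.

47


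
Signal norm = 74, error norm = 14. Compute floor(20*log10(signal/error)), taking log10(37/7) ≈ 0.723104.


||x||/||e|| = 74/14 = 37/7.
log10(37/7) ≈ 0.723104.
20*log10(||x||/||e||) ≈ 20*0.723104 = 14.46208.
floor(14.46208) = 14.

14


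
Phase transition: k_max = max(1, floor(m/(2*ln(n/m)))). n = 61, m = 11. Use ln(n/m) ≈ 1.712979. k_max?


n/m = 61/11.
ln(n/m) ≈ 1.712979.
2*ln(n/m) ≈ 3.425958.
m/(2*ln(n/m)) ≈ 11/3.425958 ≈ 3.2108.
floor = 3.
k_max = max(1, 3) = 3.

3


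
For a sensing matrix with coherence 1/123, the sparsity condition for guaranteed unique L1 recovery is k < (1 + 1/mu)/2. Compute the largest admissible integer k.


1/mu = 123.
1 + 1/mu = 124.
(1 + 1/mu)/2 = 62 is an integer and the inequality is strict, so k_max = 62 - 1 = 61.

61


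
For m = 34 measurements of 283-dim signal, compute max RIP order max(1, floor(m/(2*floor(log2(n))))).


floor(log2(283)) = 8.
2*8 = 16.
m/(2*floor(log2(n))) = 34/16 ≈ 2.125.
floor = 2.
k = max(1, 2) = 2.

2


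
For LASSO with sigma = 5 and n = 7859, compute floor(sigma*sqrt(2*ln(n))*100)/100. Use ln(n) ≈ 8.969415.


ln(7859) ≈ 8.969415.
2*ln(n) ≈ 17.93883.
sqrt(2*ln(n)) ≈ sqrt(17.93883) ≈ 4.235426.
lambda ≈ 5*4.235426 = 21.17713.
floor(lambda*100)/100 = 21.17.

21.17


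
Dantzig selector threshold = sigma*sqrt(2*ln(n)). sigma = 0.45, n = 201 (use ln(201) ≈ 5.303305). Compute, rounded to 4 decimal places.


ln(201) ≈ 5.303305.
2*ln(n) ≈ 10.60661.
sqrt(2*ln(n)) ≈ sqrt(10.60661) ≈ 3.256779.
threshold ≈ 0.45*3.256779 = 1.46555055 ≈ 1.4656.

1.4656


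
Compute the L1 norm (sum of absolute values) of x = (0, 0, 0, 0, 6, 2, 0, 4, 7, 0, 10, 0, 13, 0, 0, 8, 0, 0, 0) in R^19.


Non-zero entries: [(4, 6), (5, 2), (7, 4), (8, 7), (10, 10), (12, 13), (15, 8)]
Absolute values: [6, 2, 4, 7, 10, 13, 8]
||x||_1 = sum = 50.

50


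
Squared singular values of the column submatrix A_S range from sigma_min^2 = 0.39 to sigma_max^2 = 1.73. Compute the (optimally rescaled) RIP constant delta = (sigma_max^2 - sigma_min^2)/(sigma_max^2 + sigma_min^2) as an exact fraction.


lambda_max - lambda_min = 1.73 - 0.39 = 1.34.
lambda_max + lambda_min = 1.73 + 0.39 = 2.12.
delta = 1.34/2.12 = 134/212 = 67/106.

67/106


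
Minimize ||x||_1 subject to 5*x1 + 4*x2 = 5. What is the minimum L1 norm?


Axis intercepts:
  x1 = 1, x2 = 0: L1 = 1
  x1 = 0, x2 = 5/4: L1 = 5/4
x* = (1, 0)
||x*||_1 = 1.

1


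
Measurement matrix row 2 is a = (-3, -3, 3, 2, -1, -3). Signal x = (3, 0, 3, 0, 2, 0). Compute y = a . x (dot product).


Non-zero terms: ['-3*3', '3*3', '-1*2']
Products: [-9, 9, -2]
y = sum = -2.

-2


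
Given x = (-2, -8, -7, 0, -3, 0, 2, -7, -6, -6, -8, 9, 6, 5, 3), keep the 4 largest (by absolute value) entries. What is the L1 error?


Sorted |x_i| descending: [9, 8, 8, 7, 7, 6, 6, 6, 5, 3, 3, 2, 2, 0, 0]
Keep top 4: [9, 8, 8, 7]
Tail entries: [7, 6, 6, 6, 5, 3, 3, 2, 2, 0, 0]
L1 error = sum of tail = 40.

40


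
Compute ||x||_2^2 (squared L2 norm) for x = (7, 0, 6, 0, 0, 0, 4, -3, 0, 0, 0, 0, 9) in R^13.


Non-zero entries: [(0, 7), (2, 6), (6, 4), (7, -3), (12, 9)]
Squares: [49, 36, 16, 9, 81]
||x||_2^2 = sum = 191.

191


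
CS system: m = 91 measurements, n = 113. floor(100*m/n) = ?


100*m/n = 100*91/113 ≈ 80.531.
floor = 80.

80


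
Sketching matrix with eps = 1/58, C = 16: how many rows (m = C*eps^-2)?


1/eps = 58.
(1/eps)^2 = 3364.
m = 16*3364 = 53824.

53824


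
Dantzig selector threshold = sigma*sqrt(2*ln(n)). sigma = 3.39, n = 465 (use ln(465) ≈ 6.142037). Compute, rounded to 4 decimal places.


ln(465) ≈ 6.142037.
2*ln(n) ≈ 12.284074.
sqrt(2*ln(n)) ≈ sqrt(12.284074) ≈ 3.504864.
threshold ≈ 3.39*3.504864 = 11.88148896 ≈ 11.8815.

11.8815


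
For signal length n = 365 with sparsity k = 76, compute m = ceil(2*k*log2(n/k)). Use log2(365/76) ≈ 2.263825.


log2(n/k) = log2(365/76) ≈ 2.263825.
2*k*log2(n/k) ≈ 2*76*2.263825 = 344.1014.
m = ceil(344.1014) = 345.

345


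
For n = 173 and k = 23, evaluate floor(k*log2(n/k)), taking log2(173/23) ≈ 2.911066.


log2(n/k) = log2(173/23) ≈ 2.911066.
k*log2(n/k) ≈ 23*2.911066 = 66.954518.
floor(66.954518) = 66.

66


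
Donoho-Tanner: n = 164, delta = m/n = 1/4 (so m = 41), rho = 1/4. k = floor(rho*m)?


m = 1/4*164 = 41.
rho = 1/4.
rho*m = 1/4*41 = 10.25.
k = floor(10.25) = 10.

10


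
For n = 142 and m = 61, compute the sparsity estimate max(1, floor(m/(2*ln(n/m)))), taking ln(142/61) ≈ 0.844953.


n/m = 142/61.
ln(n/m) ≈ 0.844953.
2*ln(n/m) ≈ 1.689906.
m/(2*ln(n/m)) ≈ 61/1.689906 ≈ 36.0967.
floor = 36.
k_max = max(1, 36) = 36.

36


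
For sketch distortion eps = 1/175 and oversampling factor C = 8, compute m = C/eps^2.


1/eps = 175.
(1/eps)^2 = 30625.
m = 8*30625 = 245000.

245000


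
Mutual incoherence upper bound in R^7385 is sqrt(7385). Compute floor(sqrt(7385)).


85^2 = 7225 <= 7385 < 7396 = 86^2, so 85 <= sqrt(7385) < 86.
floor(sqrt(7385)) = 85.

85


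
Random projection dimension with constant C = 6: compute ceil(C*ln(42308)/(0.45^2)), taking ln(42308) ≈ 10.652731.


ln(42308) ≈ 10.652731.
eps^2 = 0.45^2 = 0.2025.
C*ln(N)/eps^2 ≈ 6*10.652731/0.2025 ≈ 315.6365.
m = ceil(315.6365) = 316.

316


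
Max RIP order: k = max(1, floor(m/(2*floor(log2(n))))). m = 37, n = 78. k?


floor(log2(78)) = 6.
2*6 = 12.
m/(2*floor(log2(n))) = 37/12 ≈ 3.0833.
floor = 3.
k = max(1, 3) = 3.

3


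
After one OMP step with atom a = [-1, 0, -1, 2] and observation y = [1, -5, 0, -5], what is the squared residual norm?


a^T a = 6.
a^T y = -11.
coeff = -11/6 = -11/6.
||r||^2 = 185/6.

185/6


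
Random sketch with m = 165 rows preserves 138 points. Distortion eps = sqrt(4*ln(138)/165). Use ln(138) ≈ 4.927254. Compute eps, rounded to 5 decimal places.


ln(138) ≈ 4.927254.
4*ln(N)/m ≈ 4*4.927254/165 ≈ 0.11944858.
eps = sqrt(0.11944858) ≈ 0.3456133 ≈ 0.34561.

0.34561


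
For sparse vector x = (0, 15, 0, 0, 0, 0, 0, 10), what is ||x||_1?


Non-zero entries: [(1, 15), (7, 10)]
Absolute values: [15, 10]
||x||_1 = sum = 25.

25


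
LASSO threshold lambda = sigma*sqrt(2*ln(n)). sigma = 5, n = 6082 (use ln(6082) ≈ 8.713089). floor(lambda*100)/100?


ln(6082) ≈ 8.713089.
2*ln(n) ≈ 17.426178.
sqrt(2*ln(n)) ≈ sqrt(17.426178) ≈ 4.174467.
lambda ≈ 5*4.174467 = 20.872335.
floor(lambda*100)/100 = 20.87.

20.87


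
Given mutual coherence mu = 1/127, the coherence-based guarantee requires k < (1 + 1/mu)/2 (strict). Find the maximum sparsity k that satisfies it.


1/mu = 127.
1 + 1/mu = 128.
(1 + 1/mu)/2 = 64 is an integer and the inequality is strict, so k_max = 64 - 1 = 63.

63


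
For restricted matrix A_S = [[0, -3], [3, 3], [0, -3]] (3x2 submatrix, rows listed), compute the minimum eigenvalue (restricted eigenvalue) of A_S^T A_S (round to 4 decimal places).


A_S^T A_S = [[9, 9], [9, 27]].
trace = 36.
det = 162.
disc = trace^2 - 4*det = 1296 - 4*162 = 648.
sqrt(648) ≈ 25.455844.
lam_min = (36 - sqrt(648))/2 ≈ (36 - 25.455844)/2 = 5.272078 ≈ 5.2721.

5.2721


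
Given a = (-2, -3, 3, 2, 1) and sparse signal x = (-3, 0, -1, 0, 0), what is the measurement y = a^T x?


Non-zero terms: ['-2*-3', '3*-1']
Products: [6, -3]
y = sum = 3.

3


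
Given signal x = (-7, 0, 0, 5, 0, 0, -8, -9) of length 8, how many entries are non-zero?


Non-zero positions: [0, 3, 6, 7].
Sparsity = 4.

4


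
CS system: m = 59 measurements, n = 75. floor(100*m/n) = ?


100*m/n = 100*59/75 ≈ 78.6667.
floor = 78.

78


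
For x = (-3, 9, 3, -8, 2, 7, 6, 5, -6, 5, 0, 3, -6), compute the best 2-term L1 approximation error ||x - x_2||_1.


Sorted |x_i| descending: [9, 8, 7, 6, 6, 6, 5, 5, 3, 3, 3, 2, 0]
Keep top 2: [9, 8]
Tail entries: [7, 6, 6, 6, 5, 5, 3, 3, 3, 2, 0]
L1 error = sum of tail = 46.

46


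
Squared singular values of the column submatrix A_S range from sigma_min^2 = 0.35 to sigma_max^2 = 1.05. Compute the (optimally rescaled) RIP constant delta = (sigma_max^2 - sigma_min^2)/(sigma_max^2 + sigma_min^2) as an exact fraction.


lambda_max - lambda_min = 1.05 - 0.35 = 0.70.
lambda_max + lambda_min = 1.05 + 0.35 = 1.40.
delta = 0.70/1.40 = 70/140 = 1/2.

1/2


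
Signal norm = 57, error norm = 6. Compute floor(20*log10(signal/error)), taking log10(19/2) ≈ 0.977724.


||x||/||e|| = 57/6 = 19/2.
log10(19/2) ≈ 0.977724.
20*log10(||x||/||e||) ≈ 20*0.977724 = 19.55448.
floor(19.55448) = 19.

19


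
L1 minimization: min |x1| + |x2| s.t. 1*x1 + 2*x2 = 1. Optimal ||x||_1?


Axis intercepts:
  x1 = 1, x2 = 0: L1 = 1
  x1 = 0, x2 = 1/2: L1 = 1/2
x* = (0, 1/2)
||x*||_1 = 1/2.

1/2


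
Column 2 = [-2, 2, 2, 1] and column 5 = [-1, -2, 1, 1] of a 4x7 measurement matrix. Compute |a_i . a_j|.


Inner product: -2*-1 + 2*-2 + 2*1 + 1*1
Products: [2, -4, 2, 1]
Sum = 1.
|dot| = 1.

1


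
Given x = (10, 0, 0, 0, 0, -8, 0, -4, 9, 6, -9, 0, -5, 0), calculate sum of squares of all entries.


Non-zero entries: [(0, 10), (5, -8), (7, -4), (8, 9), (9, 6), (10, -9), (12, -5)]
Squares: [100, 64, 16, 81, 36, 81, 25]
||x||_2^2 = sum = 403.

403


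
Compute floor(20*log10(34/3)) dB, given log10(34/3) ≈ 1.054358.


||x||/||e|| = 34/3.
log10(34/3) ≈ 1.054358.
20*log10(||x||/||e||) ≈ 20*1.054358 = 21.08716.
floor(21.08716) = 21.

21


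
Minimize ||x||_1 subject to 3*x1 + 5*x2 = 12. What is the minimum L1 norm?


Axis intercepts:
  x1 = 4, x2 = 0: L1 = 4
  x1 = 0, x2 = 12/5: L1 = 12/5
x* = (0, 12/5)
||x*||_1 = 12/5.

12/5


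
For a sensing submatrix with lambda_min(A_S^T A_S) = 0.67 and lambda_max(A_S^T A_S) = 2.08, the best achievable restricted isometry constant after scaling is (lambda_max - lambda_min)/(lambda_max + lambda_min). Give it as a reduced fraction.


lambda_max - lambda_min = 2.08 - 0.67 = 1.41.
lambda_max + lambda_min = 2.08 + 0.67 = 2.75.
delta = 1.41/2.75 = 141/275.

141/275


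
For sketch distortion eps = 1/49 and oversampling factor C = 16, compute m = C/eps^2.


1/eps = 49.
(1/eps)^2 = 2401.
m = 16*2401 = 38416.

38416


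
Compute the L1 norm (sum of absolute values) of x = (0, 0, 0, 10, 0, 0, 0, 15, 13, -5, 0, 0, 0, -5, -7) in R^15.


Non-zero entries: [(3, 10), (7, 15), (8, 13), (9, -5), (13, -5), (14, -7)]
Absolute values: [10, 15, 13, 5, 5, 7]
||x||_1 = sum = 55.

55


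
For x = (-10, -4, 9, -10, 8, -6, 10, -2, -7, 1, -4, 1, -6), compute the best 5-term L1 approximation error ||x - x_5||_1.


Sorted |x_i| descending: [10, 10, 10, 9, 8, 7, 6, 6, 4, 4, 2, 1, 1]
Keep top 5: [10, 10, 10, 9, 8]
Tail entries: [7, 6, 6, 4, 4, 2, 1, 1]
L1 error = sum of tail = 31.

31


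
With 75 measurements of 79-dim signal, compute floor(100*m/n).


100*m/n = 100*75/79 ≈ 94.9367.
floor = 94.

94


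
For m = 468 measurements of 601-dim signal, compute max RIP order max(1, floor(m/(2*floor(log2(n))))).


floor(log2(601)) = 9.
2*9 = 18.
m/(2*floor(log2(n))) = 468/18 ≈ 26.0.
floor = 26.
k = max(1, 26) = 26.

26


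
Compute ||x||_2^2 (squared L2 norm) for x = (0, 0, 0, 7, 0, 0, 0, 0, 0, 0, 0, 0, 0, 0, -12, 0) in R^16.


Non-zero entries: [(3, 7), (14, -12)]
Squares: [49, 144]
||x||_2^2 = sum = 193.

193


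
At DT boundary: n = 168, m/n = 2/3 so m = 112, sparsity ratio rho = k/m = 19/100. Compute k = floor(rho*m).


m = 2/3*168 = 112.
rho = 19/100.
rho*m = 19/100*112 = 21.28.
k = floor(21.28) = 21.

21


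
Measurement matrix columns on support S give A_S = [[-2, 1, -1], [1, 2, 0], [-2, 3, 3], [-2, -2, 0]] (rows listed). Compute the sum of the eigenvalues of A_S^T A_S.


Sum of eigenvalues of A_S^T A_S = trace(A_S^T A_S) = sum of squared column norms of A_S.
A_S^T A_S diagonal: [13, 18, 10].
trace = 13 + 18 + 10 = 41.

41


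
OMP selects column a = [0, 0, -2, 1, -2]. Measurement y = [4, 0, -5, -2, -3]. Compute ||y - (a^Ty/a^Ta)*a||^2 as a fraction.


a^T a = 9.
a^T y = 14.
coeff = 14/9 = 14/9.
||r||^2 = 290/9.

290/9


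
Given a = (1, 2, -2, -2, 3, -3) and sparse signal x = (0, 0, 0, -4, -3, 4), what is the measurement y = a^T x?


Non-zero terms: ['-2*-4', '3*-3', '-3*4']
Products: [8, -9, -12]
y = sum = -13.

-13


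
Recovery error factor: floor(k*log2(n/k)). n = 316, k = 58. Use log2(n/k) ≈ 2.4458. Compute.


log2(n/k) = log2(316/58) ≈ 2.4458.
k*log2(n/k) ≈ 58*2.4458 = 141.8564.
floor(141.8564) = 141.

141


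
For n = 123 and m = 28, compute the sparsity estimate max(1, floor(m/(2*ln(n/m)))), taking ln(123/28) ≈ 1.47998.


n/m = 123/28.
ln(n/m) ≈ 1.47998.
2*ln(n/m) ≈ 2.95996.
m/(2*ln(n/m)) ≈ 28/2.95996 ≈ 9.4596.
floor = 9.
k_max = max(1, 9) = 9.

9


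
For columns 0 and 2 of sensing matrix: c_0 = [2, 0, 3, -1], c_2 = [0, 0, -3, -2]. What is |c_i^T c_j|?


Inner product: 2*0 + 0*0 + 3*-3 + -1*-2
Products: [0, 0, -9, 2]
Sum = -7.
|dot| = 7.

7


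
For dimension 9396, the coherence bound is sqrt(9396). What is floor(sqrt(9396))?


96^2 = 9216 <= 9396 < 9409 = 97^2, so 96 <= sqrt(9396) < 97.
floor(sqrt(9396)) = 96.

96


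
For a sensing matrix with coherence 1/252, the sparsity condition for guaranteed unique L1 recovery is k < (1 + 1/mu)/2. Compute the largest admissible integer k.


1/mu = 252.
1 + 1/mu = 253.
(1 + 1/mu)/2 = 126.5 is not an integer, so k_max = floor(126.5) = 126.

126


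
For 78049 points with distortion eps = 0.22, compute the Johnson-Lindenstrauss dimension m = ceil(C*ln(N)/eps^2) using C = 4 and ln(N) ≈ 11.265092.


ln(78049) ≈ 11.265092.
eps^2 = 0.22^2 = 0.0484.
C*ln(N)/eps^2 ≈ 4*11.265092/0.0484 ≈ 930.9993.
m = ceil(930.9993) = 931.

931


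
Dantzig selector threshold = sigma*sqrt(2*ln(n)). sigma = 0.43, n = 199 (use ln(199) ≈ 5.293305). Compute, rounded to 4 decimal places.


ln(199) ≈ 5.293305.
2*ln(n) ≈ 10.58661.
sqrt(2*ln(n)) ≈ sqrt(10.58661) ≈ 3.253707.
threshold ≈ 0.43*3.253707 = 1.39909401 ≈ 1.3991.

1.3991


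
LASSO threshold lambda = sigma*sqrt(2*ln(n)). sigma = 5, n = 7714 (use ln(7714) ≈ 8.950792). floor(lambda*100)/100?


ln(7714) ≈ 8.950792.
2*ln(n) ≈ 17.901584.
sqrt(2*ln(n)) ≈ sqrt(17.901584) ≈ 4.231026.
lambda ≈ 5*4.231026 = 21.15513.
floor(lambda*100)/100 = 21.15.

21.15


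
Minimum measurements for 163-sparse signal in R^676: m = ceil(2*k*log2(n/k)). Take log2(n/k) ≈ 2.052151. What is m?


log2(n/k) = log2(676/163) ≈ 2.052151.
2*k*log2(n/k) ≈ 2*163*2.052151 = 669.001226.
m = ceil(669.001226) = 670.

670


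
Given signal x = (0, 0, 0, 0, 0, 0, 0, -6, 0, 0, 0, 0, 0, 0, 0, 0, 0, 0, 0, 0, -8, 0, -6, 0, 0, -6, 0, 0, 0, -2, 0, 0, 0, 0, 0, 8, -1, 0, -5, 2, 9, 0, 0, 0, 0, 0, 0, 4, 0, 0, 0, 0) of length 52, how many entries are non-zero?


Non-zero positions: [7, 20, 22, 25, 29, 35, 36, 38, 39, 40, 47].
Sparsity = 11.

11


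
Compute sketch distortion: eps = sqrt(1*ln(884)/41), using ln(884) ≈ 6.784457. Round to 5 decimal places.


ln(884) ≈ 6.784457.
1*ln(N)/m ≈ 1*6.784457/41 ≈ 0.16547456.
eps = sqrt(0.16547456) ≈ 0.4067856 ≈ 0.40679.

0.40679


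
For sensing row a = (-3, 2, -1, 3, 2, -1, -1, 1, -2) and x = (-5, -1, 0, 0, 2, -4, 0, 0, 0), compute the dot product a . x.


Non-zero terms: ['-3*-5', '2*-1', '2*2', '-1*-4']
Products: [15, -2, 4, 4]
y = sum = 21.

21


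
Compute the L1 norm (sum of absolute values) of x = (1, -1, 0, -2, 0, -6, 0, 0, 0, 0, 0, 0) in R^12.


Non-zero entries: [(0, 1), (1, -1), (3, -2), (5, -6)]
Absolute values: [1, 1, 2, 6]
||x||_1 = sum = 10.

10


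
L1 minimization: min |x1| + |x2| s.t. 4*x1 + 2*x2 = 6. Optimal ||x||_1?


Axis intercepts:
  x1 = 3/2, x2 = 0: L1 = 3/2
  x1 = 0, x2 = 3: L1 = 3
x* = (3/2, 0)
||x*||_1 = 3/2.

3/2


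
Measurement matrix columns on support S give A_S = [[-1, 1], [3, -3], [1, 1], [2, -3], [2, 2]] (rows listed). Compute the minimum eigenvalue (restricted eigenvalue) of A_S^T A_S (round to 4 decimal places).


A_S^T A_S = [[19, -11], [-11, 24]].
trace = 43.
det = 335.
disc = trace^2 - 4*det = 1849 - 4*335 = 509.
sqrt(509) ≈ 22.561028.
lam_min = (43 - sqrt(509))/2 ≈ (43 - 22.561028)/2 = 10.219486 ≈ 10.2195.

10.2195


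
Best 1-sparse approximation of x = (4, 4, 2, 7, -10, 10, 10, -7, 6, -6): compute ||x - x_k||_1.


Sorted |x_i| descending: [10, 10, 10, 7, 7, 6, 6, 4, 4, 2]
Keep top 1: [10]
Tail entries: [10, 10, 7, 7, 6, 6, 4, 4, 2]
L1 error = sum of tail = 56.

56


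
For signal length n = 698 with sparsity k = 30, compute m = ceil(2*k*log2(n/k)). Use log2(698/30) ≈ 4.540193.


log2(n/k) = log2(698/30) ≈ 4.540193.
2*k*log2(n/k) ≈ 2*30*4.540193 = 272.41158.
m = ceil(272.41158) = 273.

273


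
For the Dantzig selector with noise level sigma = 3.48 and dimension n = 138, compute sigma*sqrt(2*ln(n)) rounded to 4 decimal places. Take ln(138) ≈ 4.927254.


ln(138) ≈ 4.927254.
2*ln(n) ≈ 9.854508.
sqrt(2*ln(n)) ≈ sqrt(9.854508) ≈ 3.139189.
threshold ≈ 3.48*3.139189 = 10.92437772 ≈ 10.9244.

10.9244


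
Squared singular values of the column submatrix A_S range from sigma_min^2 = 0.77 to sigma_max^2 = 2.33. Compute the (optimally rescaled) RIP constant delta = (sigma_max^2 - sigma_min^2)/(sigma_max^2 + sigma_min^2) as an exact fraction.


lambda_max - lambda_min = 2.33 - 0.77 = 1.56.
lambda_max + lambda_min = 2.33 + 0.77 = 3.10.
delta = 1.56/3.10 = 156/310 = 78/155.

78/155


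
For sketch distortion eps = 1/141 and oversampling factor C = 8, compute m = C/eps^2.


1/eps = 141.
(1/eps)^2 = 19881.
m = 8*19881 = 159048.

159048


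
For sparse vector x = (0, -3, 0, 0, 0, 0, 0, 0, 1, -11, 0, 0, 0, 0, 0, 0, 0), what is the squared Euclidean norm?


Non-zero entries: [(1, -3), (8, 1), (9, -11)]
Squares: [9, 1, 121]
||x||_2^2 = sum = 131.

131


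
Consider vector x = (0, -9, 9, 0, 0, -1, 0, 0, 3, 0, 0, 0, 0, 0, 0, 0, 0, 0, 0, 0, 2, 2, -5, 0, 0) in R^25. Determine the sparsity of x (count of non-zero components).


Non-zero positions: [1, 2, 5, 8, 20, 21, 22].
Sparsity = 7.

7


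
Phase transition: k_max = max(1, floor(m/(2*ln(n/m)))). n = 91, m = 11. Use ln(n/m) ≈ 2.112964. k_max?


n/m = 91/11.
ln(n/m) ≈ 2.112964.
2*ln(n/m) ≈ 4.225928.
m/(2*ln(n/m)) ≈ 11/4.225928 ≈ 2.603.
floor = 2.
k_max = max(1, 2) = 2.

2


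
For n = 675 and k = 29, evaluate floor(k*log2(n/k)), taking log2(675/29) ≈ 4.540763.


log2(n/k) = log2(675/29) ≈ 4.540763.
k*log2(n/k) ≈ 29*4.540763 = 131.682127.
floor(131.682127) = 131.

131


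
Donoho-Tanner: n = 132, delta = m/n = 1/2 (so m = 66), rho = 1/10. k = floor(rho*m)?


m = 1/2*132 = 66.
rho = 1/10.
rho*m = 1/10*66 = 6.6.
k = floor(6.6) = 6.

6


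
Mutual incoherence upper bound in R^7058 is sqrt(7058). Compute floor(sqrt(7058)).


84^2 = 7056 <= 7058 < 7225 = 85^2, so 84 <= sqrt(7058) < 85.
floor(sqrt(7058)) = 84.

84


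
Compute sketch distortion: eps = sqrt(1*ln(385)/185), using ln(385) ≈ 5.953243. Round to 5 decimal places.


ln(385) ≈ 5.953243.
1*ln(N)/m ≈ 1*5.953243/185 ≈ 0.03217969.
eps = sqrt(0.03217969) ≈ 0.179387 ≈ 0.17939.

0.17939


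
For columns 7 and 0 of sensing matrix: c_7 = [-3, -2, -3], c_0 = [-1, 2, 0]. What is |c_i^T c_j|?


Inner product: -3*-1 + -2*2 + -3*0
Products: [3, -4, 0]
Sum = -1.
|dot| = 1.

1


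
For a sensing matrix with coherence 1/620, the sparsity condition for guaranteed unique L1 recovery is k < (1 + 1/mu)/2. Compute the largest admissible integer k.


1/mu = 620.
1 + 1/mu = 621.
(1 + 1/mu)/2 = 310.5 is not an integer, so k_max = floor(310.5) = 310.

310


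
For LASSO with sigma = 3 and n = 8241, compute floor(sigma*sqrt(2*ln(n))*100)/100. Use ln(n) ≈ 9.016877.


ln(8241) ≈ 9.016877.
2*ln(n) ≈ 18.033754.
sqrt(2*ln(n)) ≈ sqrt(18.033754) ≈ 4.246617.
lambda ≈ 3*4.246617 = 12.739851.
floor(lambda*100)/100 = 12.73.

12.73


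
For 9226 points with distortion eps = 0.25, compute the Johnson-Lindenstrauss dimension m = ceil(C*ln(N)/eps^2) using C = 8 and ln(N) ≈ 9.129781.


ln(9226) ≈ 9.129781.
eps^2 = 0.25^2 = 0.0625.
C*ln(N)/eps^2 ≈ 8*9.129781/0.0625 ≈ 1168.612.
m = ceil(1168.612) = 1169.

1169


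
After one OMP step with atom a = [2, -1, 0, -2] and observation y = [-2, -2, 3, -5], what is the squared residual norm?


a^T a = 9.
a^T y = 8.
coeff = 8/9 = 8/9.
||r||^2 = 314/9.

314/9


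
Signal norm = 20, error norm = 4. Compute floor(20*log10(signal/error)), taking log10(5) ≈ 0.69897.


||x||/||e|| = 20/4 = 5.
log10(5) ≈ 0.69897.
20*log10(||x||/||e||) ≈ 20*0.69897 = 13.9794.
floor(13.9794) = 13.

13


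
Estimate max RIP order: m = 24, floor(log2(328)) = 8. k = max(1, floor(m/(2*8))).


floor(log2(328)) = 8.
2*8 = 16.
m/(2*floor(log2(n))) = 24/16 ≈ 1.5.
floor = 1.
k = max(1, 1) = 1.

1


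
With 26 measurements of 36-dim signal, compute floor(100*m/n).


100*m/n = 100*26/36 ≈ 72.2222.
floor = 72.

72


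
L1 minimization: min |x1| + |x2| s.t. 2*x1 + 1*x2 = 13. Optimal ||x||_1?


Axis intercepts:
  x1 = 13/2, x2 = 0: L1 = 13/2
  x1 = 0, x2 = 13: L1 = 13
x* = (13/2, 0)
||x*||_1 = 13/2.

13/2


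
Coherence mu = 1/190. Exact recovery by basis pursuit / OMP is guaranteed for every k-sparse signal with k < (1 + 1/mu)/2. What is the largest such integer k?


1/mu = 190.
1 + 1/mu = 191.
(1 + 1/mu)/2 = 95.5 is not an integer, so k_max = floor(95.5) = 95.

95


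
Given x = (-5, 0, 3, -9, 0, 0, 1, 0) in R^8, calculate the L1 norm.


Non-zero entries: [(0, -5), (2, 3), (3, -9), (6, 1)]
Absolute values: [5, 3, 9, 1]
||x||_1 = sum = 18.

18


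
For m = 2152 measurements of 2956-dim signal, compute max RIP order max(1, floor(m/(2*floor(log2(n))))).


floor(log2(2956)) = 11.
2*11 = 22.
m/(2*floor(log2(n))) = 2152/22 ≈ 97.8182.
floor = 97.
k = max(1, 97) = 97.

97


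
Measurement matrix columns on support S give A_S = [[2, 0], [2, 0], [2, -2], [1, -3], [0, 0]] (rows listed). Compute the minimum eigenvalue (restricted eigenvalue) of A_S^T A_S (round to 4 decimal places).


A_S^T A_S = [[13, -7], [-7, 13]].
trace = 26.
det = 120.
disc = trace^2 - 4*det = 676 - 4*120 = 196.
sqrt(196) = 14.
lam_min = (26 - 14)/2 = 6 = 6.0000.

6.0000


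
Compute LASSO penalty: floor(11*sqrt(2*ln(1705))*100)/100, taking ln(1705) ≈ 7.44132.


ln(1705) ≈ 7.44132.
2*ln(n) ≈ 14.88264.
sqrt(2*ln(n)) ≈ sqrt(14.88264) ≈ 3.857802.
lambda ≈ 11*3.857802 = 42.435822.
floor(lambda*100)/100 = 42.43.

42.43


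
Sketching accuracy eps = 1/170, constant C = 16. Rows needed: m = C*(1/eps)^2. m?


1/eps = 170.
(1/eps)^2 = 28900.
m = 16*28900 = 462400.

462400


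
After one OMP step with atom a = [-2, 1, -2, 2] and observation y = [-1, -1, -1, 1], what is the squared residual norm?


a^T a = 13.
a^T y = 5.
coeff = 5/13 = 5/13.
||r||^2 = 27/13.

27/13


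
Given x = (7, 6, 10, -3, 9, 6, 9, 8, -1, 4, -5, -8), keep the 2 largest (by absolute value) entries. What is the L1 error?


Sorted |x_i| descending: [10, 9, 9, 8, 8, 7, 6, 6, 5, 4, 3, 1]
Keep top 2: [10, 9]
Tail entries: [9, 8, 8, 7, 6, 6, 5, 4, 3, 1]
L1 error = sum of tail = 57.

57


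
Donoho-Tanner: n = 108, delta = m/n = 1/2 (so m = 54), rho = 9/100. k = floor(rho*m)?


m = 1/2*108 = 54.
rho = 9/100.
rho*m = 9/100*54 = 4.86.
k = floor(4.86) = 4.

4


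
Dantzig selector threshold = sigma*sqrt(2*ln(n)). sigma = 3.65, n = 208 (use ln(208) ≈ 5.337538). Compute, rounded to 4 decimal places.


ln(208) ≈ 5.337538.
2*ln(n) ≈ 10.675076.
sqrt(2*ln(n)) ≈ sqrt(10.675076) ≈ 3.267273.
threshold ≈ 3.65*3.267273 = 11.92554645 ≈ 11.9255.

11.9255


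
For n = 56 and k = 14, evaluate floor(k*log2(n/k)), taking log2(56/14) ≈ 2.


log2(n/k) = log2(56/14) ≈ 2.
k*log2(n/k) ≈ 14*2 = 28.
floor(28) = 28.

28


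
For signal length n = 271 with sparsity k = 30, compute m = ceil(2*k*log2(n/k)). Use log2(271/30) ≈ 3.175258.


log2(n/k) = log2(271/30) ≈ 3.175258.
2*k*log2(n/k) ≈ 2*30*3.175258 = 190.51548.
m = ceil(190.51548) = 191.

191


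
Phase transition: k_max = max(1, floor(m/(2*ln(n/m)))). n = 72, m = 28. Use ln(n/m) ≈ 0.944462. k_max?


n/m = 72/28 = 18/7.
ln(n/m) ≈ 0.944462.
2*ln(n/m) ≈ 1.888924.
m/(2*ln(n/m)) ≈ 28/1.888924 ≈ 14.8233.
floor = 14.
k_max = max(1, 14) = 14.

14


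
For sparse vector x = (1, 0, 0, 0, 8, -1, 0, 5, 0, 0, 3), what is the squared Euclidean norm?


Non-zero entries: [(0, 1), (4, 8), (5, -1), (7, 5), (10, 3)]
Squares: [1, 64, 1, 25, 9]
||x||_2^2 = sum = 100.

100


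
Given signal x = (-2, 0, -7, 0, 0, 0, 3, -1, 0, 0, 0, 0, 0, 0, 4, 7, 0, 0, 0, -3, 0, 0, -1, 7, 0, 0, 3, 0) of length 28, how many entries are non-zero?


Non-zero positions: [0, 2, 6, 7, 14, 15, 19, 22, 23, 26].
Sparsity = 10.

10


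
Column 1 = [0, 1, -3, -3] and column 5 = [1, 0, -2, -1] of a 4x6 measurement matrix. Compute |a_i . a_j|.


Inner product: 0*1 + 1*0 + -3*-2 + -3*-1
Products: [0, 0, 6, 3]
Sum = 9.
|dot| = 9.

9


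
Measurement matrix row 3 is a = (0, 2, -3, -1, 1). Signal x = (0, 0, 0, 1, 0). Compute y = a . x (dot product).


Non-zero terms: ['-1*1']
Products: [-1]
y = sum = -1.

-1


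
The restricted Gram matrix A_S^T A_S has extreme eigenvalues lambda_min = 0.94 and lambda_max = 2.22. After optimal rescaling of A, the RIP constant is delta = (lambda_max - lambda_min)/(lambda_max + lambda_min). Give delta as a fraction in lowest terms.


lambda_max - lambda_min = 2.22 - 0.94 = 1.28.
lambda_max + lambda_min = 2.22 + 0.94 = 3.16.
delta = 1.28/3.16 = 128/316 = 32/79.

32/79


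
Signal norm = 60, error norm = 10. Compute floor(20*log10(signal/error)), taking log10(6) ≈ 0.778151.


||x||/||e|| = 60/10 = 6.
log10(6) ≈ 0.778151.
20*log10(||x||/||e||) ≈ 20*0.778151 = 15.56302.
floor(15.56302) = 15.

15


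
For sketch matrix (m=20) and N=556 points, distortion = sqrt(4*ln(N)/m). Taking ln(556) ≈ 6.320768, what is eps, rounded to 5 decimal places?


ln(556) ≈ 6.320768.
4*ln(N)/m ≈ 4*6.320768/20 ≈ 1.2641536.
eps = sqrt(1.2641536) ≈ 1.1243459 ≈ 1.12435.

1.12435


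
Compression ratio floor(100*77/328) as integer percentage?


100*m/n = 100*77/328 ≈ 23.4756.
floor = 23.

23


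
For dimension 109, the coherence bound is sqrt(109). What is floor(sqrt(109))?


10^2 = 100 <= 109 < 121 = 11^2, so 10 <= sqrt(109) < 11.
floor(sqrt(109)) = 10.

10


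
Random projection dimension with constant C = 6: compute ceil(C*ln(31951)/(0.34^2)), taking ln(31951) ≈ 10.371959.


ln(31951) ≈ 10.371959.
eps^2 = 0.34^2 = 0.1156.
C*ln(N)/eps^2 ≈ 6*10.371959/0.1156 ≈ 538.337.
m = ceil(538.337) = 539.

539


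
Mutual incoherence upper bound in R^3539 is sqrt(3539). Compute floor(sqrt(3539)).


59^2 = 3481 <= 3539 < 3600 = 60^2, so 59 <= sqrt(3539) < 60.
floor(sqrt(3539)) = 59.

59


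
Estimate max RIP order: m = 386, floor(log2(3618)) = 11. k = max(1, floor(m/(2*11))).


floor(log2(3618)) = 11.
2*11 = 22.
m/(2*floor(log2(n))) = 386/22 ≈ 17.5455.
floor = 17.
k = max(1, 17) = 17.

17


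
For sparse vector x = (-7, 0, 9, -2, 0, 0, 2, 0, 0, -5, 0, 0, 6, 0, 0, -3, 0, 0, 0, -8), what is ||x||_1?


Non-zero entries: [(0, -7), (2, 9), (3, -2), (6, 2), (9, -5), (12, 6), (15, -3), (19, -8)]
Absolute values: [7, 9, 2, 2, 5, 6, 3, 8]
||x||_1 = sum = 42.

42


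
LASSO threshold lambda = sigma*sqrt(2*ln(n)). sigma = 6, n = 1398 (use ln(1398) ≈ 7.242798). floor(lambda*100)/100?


ln(1398) ≈ 7.242798.
2*ln(n) ≈ 14.485596.
sqrt(2*ln(n)) ≈ sqrt(14.485596) ≈ 3.805995.
lambda ≈ 6*3.805995 = 22.83597.
floor(lambda*100)/100 = 22.83.

22.83


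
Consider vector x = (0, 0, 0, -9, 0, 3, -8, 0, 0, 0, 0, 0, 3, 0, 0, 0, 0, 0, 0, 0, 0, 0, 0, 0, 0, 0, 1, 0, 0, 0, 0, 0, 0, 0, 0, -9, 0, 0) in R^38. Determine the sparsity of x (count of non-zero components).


Non-zero positions: [3, 5, 6, 12, 26, 35].
Sparsity = 6.

6


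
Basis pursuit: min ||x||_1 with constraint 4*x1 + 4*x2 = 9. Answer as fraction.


Axis intercepts:
  x1 = 9/4, x2 = 0: L1 = 9/4
  x1 = 0, x2 = 9/4: L1 = 9/4
x* = (9/4, 0)
||x*||_1 = 9/4.

9/4


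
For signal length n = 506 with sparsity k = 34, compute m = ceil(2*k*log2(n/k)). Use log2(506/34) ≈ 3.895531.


log2(n/k) = log2(506/34) ≈ 3.895531.
2*k*log2(n/k) ≈ 2*34*3.895531 = 264.896108.
m = ceil(264.896108) = 265.

265


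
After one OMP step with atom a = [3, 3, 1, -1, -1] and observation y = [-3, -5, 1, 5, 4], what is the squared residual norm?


a^T a = 21.
a^T y = -32.
coeff = -32/21 = -32/21.
||r||^2 = 572/21.

572/21


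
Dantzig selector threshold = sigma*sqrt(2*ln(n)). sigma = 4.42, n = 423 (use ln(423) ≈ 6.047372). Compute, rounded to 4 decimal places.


ln(423) ≈ 6.047372.
2*ln(n) ≈ 12.094744.
sqrt(2*ln(n)) ≈ sqrt(12.094744) ≈ 3.47775.
threshold ≈ 4.42*3.47775 = 15.371655 ≈ 15.3717.

15.3717


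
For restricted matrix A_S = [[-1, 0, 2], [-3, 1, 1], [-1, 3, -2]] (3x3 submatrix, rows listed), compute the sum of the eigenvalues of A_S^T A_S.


Sum of eigenvalues of A_S^T A_S = trace(A_S^T A_S) = sum of squared column norms of A_S.
A_S^T A_S diagonal: [11, 10, 9].
trace = 11 + 10 + 9 = 30.

30


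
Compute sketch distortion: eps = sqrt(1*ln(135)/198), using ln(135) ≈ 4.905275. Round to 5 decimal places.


ln(135) ≈ 4.905275.
1*ln(N)/m ≈ 1*4.905275/198 ≈ 0.02477412.
eps = sqrt(0.02477412) ≈ 0.157398 ≈ 0.15740.

0.15740


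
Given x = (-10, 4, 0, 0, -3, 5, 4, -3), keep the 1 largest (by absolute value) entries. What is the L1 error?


Sorted |x_i| descending: [10, 5, 4, 4, 3, 3, 0, 0]
Keep top 1: [10]
Tail entries: [5, 4, 4, 3, 3, 0, 0]
L1 error = sum of tail = 19.

19


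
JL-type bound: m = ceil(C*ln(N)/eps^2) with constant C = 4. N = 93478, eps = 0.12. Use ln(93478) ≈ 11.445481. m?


ln(93478) ≈ 11.445481.
eps^2 = 0.12^2 = 0.0144.
C*ln(N)/eps^2 ≈ 4*11.445481/0.0144 ≈ 3179.3003.
m = ceil(3179.3003) = 3180.

3180


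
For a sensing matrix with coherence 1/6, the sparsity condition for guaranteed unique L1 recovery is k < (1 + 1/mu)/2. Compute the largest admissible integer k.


1/mu = 6.
1 + 1/mu = 7.
(1 + 1/mu)/2 = 3.5 is not an integer, so k_max = floor(3.5) = 3.

3


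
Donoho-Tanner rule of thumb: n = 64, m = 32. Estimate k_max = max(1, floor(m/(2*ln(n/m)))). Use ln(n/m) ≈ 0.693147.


n/m = 64/32 = 2.
ln(n/m) ≈ 0.693147.
2*ln(n/m) ≈ 1.386294.
m/(2*ln(n/m)) ≈ 32/1.386294 ≈ 23.0831.
floor = 23.
k_max = max(1, 23) = 23.

23


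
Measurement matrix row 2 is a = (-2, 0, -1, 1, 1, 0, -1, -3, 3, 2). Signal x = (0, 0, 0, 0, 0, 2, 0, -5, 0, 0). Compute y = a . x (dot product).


Non-zero terms: ['0*2', '-3*-5']
Products: [0, 15]
y = sum = 15.

15


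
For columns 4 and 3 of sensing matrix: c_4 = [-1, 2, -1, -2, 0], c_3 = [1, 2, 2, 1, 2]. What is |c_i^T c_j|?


Inner product: -1*1 + 2*2 + -1*2 + -2*1 + 0*2
Products: [-1, 4, -2, -2, 0]
Sum = -1.
|dot| = 1.

1


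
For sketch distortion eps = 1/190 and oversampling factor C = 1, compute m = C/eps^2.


1/eps = 190.
(1/eps)^2 = 36100.
m = 1*36100 = 36100.

36100


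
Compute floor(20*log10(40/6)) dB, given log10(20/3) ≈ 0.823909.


||x||/||e|| = 40/6 = 20/3.
log10(20/3) ≈ 0.823909.
20*log10(||x||/||e||) ≈ 20*0.823909 = 16.47818.
floor(16.47818) = 16.

16


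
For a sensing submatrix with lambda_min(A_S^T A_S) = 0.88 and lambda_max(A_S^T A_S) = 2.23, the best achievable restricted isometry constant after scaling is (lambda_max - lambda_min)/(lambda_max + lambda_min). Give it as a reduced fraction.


lambda_max - lambda_min = 2.23 - 0.88 = 1.35.
lambda_max + lambda_min = 2.23 + 0.88 = 3.11.
delta = 1.35/3.11 = 135/311.

135/311


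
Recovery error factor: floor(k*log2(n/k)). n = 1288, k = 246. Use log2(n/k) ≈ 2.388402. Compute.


log2(n/k) = log2(1288/246) ≈ 2.388402.
k*log2(n/k) ≈ 246*2.388402 = 587.546892.
floor(587.546892) = 587.

587
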